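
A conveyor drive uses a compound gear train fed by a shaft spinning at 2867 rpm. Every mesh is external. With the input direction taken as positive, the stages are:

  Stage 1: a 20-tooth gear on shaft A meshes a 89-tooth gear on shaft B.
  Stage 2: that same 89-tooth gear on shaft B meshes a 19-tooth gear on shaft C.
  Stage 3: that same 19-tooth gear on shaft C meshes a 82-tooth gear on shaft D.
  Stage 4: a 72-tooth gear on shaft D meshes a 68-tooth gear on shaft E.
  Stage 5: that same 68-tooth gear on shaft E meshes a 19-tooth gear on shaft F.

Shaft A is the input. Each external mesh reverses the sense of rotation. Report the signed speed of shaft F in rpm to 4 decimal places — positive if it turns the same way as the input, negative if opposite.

Stage 1 [20T→89T]: ω = 2867.0000×20/89 = 644.2697 rpm, dir flips to −; running = −644.2697
Stage 2 [89T→19T]: ω = 644.2697×89/19 = 3017.8947 rpm, dir flips to +; running = +3017.8947
Stage 3 [19T→82T]: ω = 3017.8947×19/82 = 699.2683 rpm, dir flips to −; running = −699.2683
Stage 4 [72T→68T]: ω = 699.2683×72/68 = 740.4017 rpm, dir flips to +; running = +740.4017
Stage 5 [68T→19T]: ω = 740.4017×68/19 = 2649.8588 rpm, dir flips to −; running = −2649.8588

-2649.8588 rpm (opposite to input, |ω| = 2649.8588 rpm)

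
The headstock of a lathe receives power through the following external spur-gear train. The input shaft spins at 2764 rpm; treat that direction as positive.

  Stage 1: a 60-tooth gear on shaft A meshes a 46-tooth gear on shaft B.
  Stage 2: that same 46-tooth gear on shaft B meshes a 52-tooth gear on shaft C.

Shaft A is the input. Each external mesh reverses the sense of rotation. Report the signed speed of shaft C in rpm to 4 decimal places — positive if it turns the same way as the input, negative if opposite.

+3189.2308 rpm (same as input, |ω| = 3189.2308 rpm)

Stage 1 [60T→46T]: ω = 2764.0000×60/46 = 3605.2174 rpm, dir flips to −; running = −3605.2174
Stage 2 [46T→52T]: ω = 3605.2174×46/52 = 3189.2308 rpm, dir flips to +; running = +3189.2308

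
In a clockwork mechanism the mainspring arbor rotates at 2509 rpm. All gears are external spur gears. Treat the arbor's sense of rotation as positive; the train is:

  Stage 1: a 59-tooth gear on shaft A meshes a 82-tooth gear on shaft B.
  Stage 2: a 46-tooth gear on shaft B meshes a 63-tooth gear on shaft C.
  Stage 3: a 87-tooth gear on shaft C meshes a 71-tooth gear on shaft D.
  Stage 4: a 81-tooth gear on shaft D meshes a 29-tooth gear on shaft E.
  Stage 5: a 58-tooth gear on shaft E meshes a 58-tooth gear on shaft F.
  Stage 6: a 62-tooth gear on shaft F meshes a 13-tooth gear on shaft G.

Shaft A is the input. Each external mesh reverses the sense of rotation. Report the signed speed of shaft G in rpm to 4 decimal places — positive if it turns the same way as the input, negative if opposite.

Stage 1 [59T→82T]: ω = 2509.0000×59/82 = 1805.2561 rpm, dir flips to −; running = −1805.2561
Stage 2 [46T→63T]: ω = 1805.2561×46/63 = 1318.1235 rpm, dir flips to +; running = +1318.1235
Stage 3 [87T→71T]: ω = 1318.1235×87/71 = 1615.1654 rpm, dir flips to −; running = −1615.1654
Stage 4 [81T→29T]: ω = 1615.1654×81/29 = 4511.3241 rpm, dir flips to +; running = +4511.3241
Stage 5 [58T→58T]: ω = 4511.3241×58/58 = 4511.3241 rpm, dir flips to −; running = −4511.3241
Stage 6 [62T→13T]: ω = 4511.3241×62/13 = 21515.5457 rpm, dir flips to +; running = +21515.5457

+21515.5457 rpm (same as input, |ω| = 21515.5457 rpm)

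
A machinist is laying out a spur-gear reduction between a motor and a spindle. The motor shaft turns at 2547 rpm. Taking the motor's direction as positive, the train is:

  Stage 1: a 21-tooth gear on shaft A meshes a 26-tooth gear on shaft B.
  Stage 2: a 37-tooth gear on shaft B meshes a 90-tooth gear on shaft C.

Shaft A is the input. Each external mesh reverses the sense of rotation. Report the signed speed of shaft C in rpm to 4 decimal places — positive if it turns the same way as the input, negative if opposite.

+845.7346 rpm (same as input, |ω| = 845.7346 rpm)

Stage 1 [21T→26T]: ω = 2547.0000×21/26 = 2057.1923 rpm, dir flips to −; running = −2057.1923
Stage 2 [37T→90T]: ω = 2057.1923×37/90 = 845.7346 rpm, dir flips to +; running = +845.7346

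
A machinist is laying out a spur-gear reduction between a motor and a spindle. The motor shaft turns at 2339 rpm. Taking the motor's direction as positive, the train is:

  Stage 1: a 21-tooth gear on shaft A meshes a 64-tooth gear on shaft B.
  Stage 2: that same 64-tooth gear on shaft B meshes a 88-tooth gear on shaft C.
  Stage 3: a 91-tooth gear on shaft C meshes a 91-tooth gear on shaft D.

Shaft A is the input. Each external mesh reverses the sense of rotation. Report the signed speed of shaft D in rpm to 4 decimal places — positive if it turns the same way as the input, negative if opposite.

-558.1705 rpm (opposite to input, |ω| = 558.1705 rpm)

Stage 1 [21T→64T]: ω = 2339.0000×21/64 = 767.4844 rpm, dir flips to −; running = −767.4844
Stage 2 [64T→88T]: ω = 767.4844×64/88 = 558.1705 rpm, dir flips to +; running = +558.1705
Stage 3 [91T→91T]: ω = 558.1705×91/91 = 558.1705 rpm, dir flips to −; running = −558.1705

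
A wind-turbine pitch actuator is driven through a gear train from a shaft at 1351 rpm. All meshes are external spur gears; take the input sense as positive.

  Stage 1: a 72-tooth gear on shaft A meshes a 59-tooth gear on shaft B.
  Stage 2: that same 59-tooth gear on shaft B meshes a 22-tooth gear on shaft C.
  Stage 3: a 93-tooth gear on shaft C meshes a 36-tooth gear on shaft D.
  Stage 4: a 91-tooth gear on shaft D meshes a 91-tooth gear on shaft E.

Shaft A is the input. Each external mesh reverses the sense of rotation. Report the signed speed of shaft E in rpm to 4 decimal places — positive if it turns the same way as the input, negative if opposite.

Stage 1 [72T→59T]: ω = 1351.0000×72/59 = 1648.6780 rpm, dir flips to −; running = −1648.6780
Stage 2 [59T→22T]: ω = 1648.6780×59/22 = 4421.4545 rpm, dir flips to +; running = +4421.4545
Stage 3 [93T→36T]: ω = 4421.4545×93/36 = 11422.0909 rpm, dir flips to −; running = −11422.0909
Stage 4 [91T→91T]: ω = 11422.0909×91/91 = 11422.0909 rpm, dir flips to +; running = +11422.0909

+11422.0909 rpm (same as input, |ω| = 11422.0909 rpm)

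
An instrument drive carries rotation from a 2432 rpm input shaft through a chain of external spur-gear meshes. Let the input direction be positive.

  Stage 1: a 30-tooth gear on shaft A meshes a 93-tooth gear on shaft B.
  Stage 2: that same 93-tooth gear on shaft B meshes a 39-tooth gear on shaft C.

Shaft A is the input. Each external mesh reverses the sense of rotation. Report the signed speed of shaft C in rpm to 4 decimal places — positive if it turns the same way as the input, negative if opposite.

Stage 1 [30T→93T]: ω = 2432.0000×30/93 = 784.5161 rpm, dir flips to −; running = −784.5161
Stage 2 [93T→39T]: ω = 784.5161×93/39 = 1870.7692 rpm, dir flips to +; running = +1870.7692

+1870.7692 rpm (same as input, |ω| = 1870.7692 rpm)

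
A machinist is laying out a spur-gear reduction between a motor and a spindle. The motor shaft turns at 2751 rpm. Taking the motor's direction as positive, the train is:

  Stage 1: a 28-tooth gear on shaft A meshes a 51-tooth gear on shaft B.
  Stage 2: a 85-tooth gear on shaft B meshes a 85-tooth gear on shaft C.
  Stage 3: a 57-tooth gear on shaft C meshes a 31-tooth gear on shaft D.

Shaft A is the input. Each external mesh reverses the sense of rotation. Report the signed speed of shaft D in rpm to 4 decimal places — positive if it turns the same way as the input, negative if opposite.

-2777.1006 rpm (opposite to input, |ω| = 2777.1006 rpm)

Stage 1 [28T→51T]: ω = 2751.0000×28/51 = 1510.3529 rpm, dir flips to −; running = −1510.3529
Stage 2 [85T→85T]: ω = 1510.3529×85/85 = 1510.3529 rpm, dir flips to +; running = +1510.3529
Stage 3 [57T→31T]: ω = 1510.3529×57/31 = 2777.1006 rpm, dir flips to −; running = −2777.1006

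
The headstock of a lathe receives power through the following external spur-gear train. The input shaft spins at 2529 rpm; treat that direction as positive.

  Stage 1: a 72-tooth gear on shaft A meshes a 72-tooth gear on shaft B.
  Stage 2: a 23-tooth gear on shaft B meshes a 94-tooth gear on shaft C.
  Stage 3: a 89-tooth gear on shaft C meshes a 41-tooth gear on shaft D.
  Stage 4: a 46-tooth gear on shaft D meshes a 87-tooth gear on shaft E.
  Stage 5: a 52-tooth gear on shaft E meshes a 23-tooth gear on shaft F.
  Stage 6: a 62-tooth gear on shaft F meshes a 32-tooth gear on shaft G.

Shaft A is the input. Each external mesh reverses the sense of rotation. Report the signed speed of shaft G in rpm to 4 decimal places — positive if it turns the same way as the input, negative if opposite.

+3111.0770 rpm (same as input, |ω| = 3111.0770 rpm)

Stage 1 [72T→72T]: ω = 2529.0000×72/72 = 2529.0000 rpm, dir flips to −; running = −2529.0000
Stage 2 [23T→94T]: ω = 2529.0000×23/94 = 618.7979 rpm, dir flips to +; running = +618.7979
Stage 3 [89T→41T]: ω = 618.7979×89/41 = 1343.2442 rpm, dir flips to −; running = −1343.2442
Stage 4 [46T→87T]: ω = 1343.2442×46/87 = 710.2211 rpm, dir flips to +; running = +710.2211
Stage 5 [52T→23T]: ω = 710.2211×52/23 = 1605.7172 rpm, dir flips to −; running = −1605.7172
Stage 6 [62T→32T]: ω = 1605.7172×62/32 = 3111.0770 rpm, dir flips to +; running = +3111.0770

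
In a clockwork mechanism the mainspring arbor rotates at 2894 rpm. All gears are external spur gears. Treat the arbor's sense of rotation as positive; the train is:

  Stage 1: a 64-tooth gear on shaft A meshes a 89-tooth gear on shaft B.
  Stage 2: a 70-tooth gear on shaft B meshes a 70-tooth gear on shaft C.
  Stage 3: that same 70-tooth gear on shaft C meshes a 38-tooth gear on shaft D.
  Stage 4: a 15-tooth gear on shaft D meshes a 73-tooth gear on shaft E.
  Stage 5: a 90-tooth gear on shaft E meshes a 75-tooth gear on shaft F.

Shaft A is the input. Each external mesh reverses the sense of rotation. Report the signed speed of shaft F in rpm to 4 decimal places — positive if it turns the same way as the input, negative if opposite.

-945.2628 rpm (opposite to input, |ω| = 945.2628 rpm)

Stage 1 [64T→89T]: ω = 2894.0000×64/89 = 2081.0787 rpm, dir flips to −; running = −2081.0787
Stage 2 [70T→70T]: ω = 2081.0787×70/70 = 2081.0787 rpm, dir flips to +; running = +2081.0787
Stage 3 [70T→38T]: ω = 2081.0787×70/38 = 3833.5659 rpm, dir flips to −; running = −3833.5659
Stage 4 [15T→73T]: ω = 3833.5659×15/73 = 787.7190 rpm, dir flips to +; running = +787.7190
Stage 5 [90T→75T]: ω = 787.7190×90/75 = 945.2628 rpm, dir flips to −; running = −945.2628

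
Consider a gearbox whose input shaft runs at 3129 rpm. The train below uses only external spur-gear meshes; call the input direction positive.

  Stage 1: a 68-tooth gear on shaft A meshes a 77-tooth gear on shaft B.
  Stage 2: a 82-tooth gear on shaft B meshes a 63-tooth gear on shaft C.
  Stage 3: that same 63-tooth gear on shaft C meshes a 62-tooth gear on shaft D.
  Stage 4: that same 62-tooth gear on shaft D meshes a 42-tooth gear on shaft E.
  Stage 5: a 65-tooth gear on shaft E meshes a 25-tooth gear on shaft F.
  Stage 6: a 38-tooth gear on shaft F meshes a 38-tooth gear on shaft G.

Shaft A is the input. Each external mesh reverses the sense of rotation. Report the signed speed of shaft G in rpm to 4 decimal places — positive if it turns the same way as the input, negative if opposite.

+14026.8987 rpm (same as input, |ω| = 14026.8987 rpm)

Stage 1 [68T→77T]: ω = 3129.0000×68/77 = 2763.2727 rpm, dir flips to −; running = −2763.2727
Stage 2 [82T→63T]: ω = 2763.2727×82/63 = 3596.6407 rpm, dir flips to +; running = +3596.6407
Stage 3 [63T→62T]: ω = 3596.6407×63/62 = 3654.6510 rpm, dir flips to −; running = −3654.6510
Stage 4 [62T→42T]: ω = 3654.6510×62/42 = 5394.9610 rpm, dir flips to +; running = +5394.9610
Stage 5 [65T→25T]: ω = 5394.9610×65/25 = 14026.8987 rpm, dir flips to −; running = −14026.8987
Stage 6 [38T→38T]: ω = 14026.8987×38/38 = 14026.8987 rpm, dir flips to +; running = +14026.8987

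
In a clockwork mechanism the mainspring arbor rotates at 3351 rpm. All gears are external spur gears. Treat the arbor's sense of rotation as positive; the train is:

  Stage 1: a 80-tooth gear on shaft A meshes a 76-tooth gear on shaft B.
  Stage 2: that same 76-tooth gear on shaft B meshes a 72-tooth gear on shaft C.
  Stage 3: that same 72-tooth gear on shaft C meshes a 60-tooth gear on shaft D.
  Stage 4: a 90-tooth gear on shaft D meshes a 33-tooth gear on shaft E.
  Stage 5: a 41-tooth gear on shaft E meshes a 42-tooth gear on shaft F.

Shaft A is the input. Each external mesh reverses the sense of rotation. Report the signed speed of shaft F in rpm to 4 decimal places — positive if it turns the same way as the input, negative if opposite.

Stage 1 [80T→76T]: ω = 3351.0000×80/76 = 3527.3684 rpm, dir flips to −; running = −3527.3684
Stage 2 [76T→72T]: ω = 3527.3684×76/72 = 3723.3333 rpm, dir flips to +; running = +3723.3333
Stage 3 [72T→60T]: ω = 3723.3333×72/60 = 4468.0000 rpm, dir flips to −; running = −4468.0000
Stage 4 [90T→33T]: ω = 4468.0000×90/33 = 12185.4545 rpm, dir flips to +; running = +12185.4545
Stage 5 [41T→42T]: ω = 12185.4545×41/42 = 11895.3247 rpm, dir flips to −; running = −11895.3247

-11895.3247 rpm (opposite to input, |ω| = 11895.3247 rpm)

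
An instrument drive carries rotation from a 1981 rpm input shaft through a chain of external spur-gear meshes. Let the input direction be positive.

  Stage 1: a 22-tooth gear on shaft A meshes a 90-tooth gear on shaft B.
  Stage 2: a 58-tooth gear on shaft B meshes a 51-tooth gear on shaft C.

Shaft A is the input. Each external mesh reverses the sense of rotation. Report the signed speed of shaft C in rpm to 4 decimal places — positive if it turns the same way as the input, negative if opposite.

+550.7094 rpm (same as input, |ω| = 550.7094 rpm)

Stage 1 [22T→90T]: ω = 1981.0000×22/90 = 484.2444 rpm, dir flips to −; running = −484.2444
Stage 2 [58T→51T]: ω = 484.2444×58/51 = 550.7094 rpm, dir flips to +; running = +550.7094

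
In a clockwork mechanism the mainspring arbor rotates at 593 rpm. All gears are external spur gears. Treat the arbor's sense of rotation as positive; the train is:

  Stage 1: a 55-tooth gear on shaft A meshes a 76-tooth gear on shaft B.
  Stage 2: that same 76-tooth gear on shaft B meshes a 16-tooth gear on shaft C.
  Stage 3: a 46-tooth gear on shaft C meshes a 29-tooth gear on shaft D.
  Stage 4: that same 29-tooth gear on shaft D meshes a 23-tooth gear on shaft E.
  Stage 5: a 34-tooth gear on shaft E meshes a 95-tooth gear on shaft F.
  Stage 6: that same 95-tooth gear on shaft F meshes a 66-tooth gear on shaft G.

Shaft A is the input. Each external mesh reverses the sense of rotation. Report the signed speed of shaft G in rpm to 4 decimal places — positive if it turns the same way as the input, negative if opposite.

+2100.2083 rpm (same as input, |ω| = 2100.2083 rpm)

Stage 1 [55T→76T]: ω = 593.0000×55/76 = 429.1447 rpm, dir flips to −; running = −429.1447
Stage 2 [76T→16T]: ω = 429.1447×76/16 = 2038.4375 rpm, dir flips to +; running = +2038.4375
Stage 3 [46T→29T]: ω = 2038.4375×46/29 = 3233.3836 rpm, dir flips to −; running = −3233.3836
Stage 4 [29T→23T]: ω = 3233.3836×29/23 = 4076.8750 rpm, dir flips to +; running = +4076.8750
Stage 5 [34T→95T]: ω = 4076.8750×34/95 = 1459.0921 rpm, dir flips to −; running = −1459.0921
Stage 6 [95T→66T]: ω = 1459.0921×95/66 = 2100.2083 rpm, dir flips to +; running = +2100.2083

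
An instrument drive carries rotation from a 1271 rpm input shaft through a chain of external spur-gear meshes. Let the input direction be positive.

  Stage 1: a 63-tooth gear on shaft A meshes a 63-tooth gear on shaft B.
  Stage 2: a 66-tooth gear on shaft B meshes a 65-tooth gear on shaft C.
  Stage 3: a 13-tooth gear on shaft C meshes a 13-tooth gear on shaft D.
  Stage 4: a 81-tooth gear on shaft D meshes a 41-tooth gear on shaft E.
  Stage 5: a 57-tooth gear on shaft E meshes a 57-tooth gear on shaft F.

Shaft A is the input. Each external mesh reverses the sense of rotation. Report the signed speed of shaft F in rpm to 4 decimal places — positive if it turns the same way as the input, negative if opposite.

Stage 1 [63T→63T]: ω = 1271.0000×63/63 = 1271.0000 rpm, dir flips to −; running = −1271.0000
Stage 2 [66T→65T]: ω = 1271.0000×66/65 = 1290.5538 rpm, dir flips to +; running = +1290.5538
Stage 3 [13T→13T]: ω = 1290.5538×13/13 = 1290.5538 rpm, dir flips to −; running = −1290.5538
Stage 4 [81T→41T]: ω = 1290.5538×81/41 = 2549.6308 rpm, dir flips to +; running = +2549.6308
Stage 5 [57T→57T]: ω = 2549.6308×57/57 = 2549.6308 rpm, dir flips to −; running = −2549.6308

-2549.6308 rpm (opposite to input, |ω| = 2549.6308 rpm)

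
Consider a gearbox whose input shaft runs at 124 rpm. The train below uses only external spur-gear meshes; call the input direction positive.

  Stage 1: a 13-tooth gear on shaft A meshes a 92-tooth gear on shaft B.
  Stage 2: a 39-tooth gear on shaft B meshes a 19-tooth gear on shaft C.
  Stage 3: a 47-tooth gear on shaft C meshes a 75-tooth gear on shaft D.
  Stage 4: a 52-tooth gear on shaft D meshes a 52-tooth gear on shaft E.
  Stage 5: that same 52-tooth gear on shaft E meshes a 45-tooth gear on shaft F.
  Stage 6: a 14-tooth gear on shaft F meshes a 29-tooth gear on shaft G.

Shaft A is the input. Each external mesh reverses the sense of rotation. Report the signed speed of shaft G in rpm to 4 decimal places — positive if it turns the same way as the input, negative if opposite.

Stage 1 [13T→92T]: ω = 124.0000×13/92 = 17.5217 rpm, dir flips to −; running = −17.5217
Stage 2 [39T→19T]: ω = 17.5217×39/19 = 35.9657 rpm, dir flips to +; running = +35.9657
Stage 3 [47T→75T]: ω = 35.9657×47/75 = 22.5385 rpm, dir flips to −; running = −22.5385
Stage 4 [52T→52T]: ω = 22.5385×52/52 = 22.5385 rpm, dir flips to +; running = +22.5385
Stage 5 [52T→45T]: ω = 22.5385×52/45 = 26.0445 rpm, dir flips to −; running = −26.0445
Stage 6 [14T→29T]: ω = 26.0445×14/29 = 12.5732 rpm, dir flips to +; running = +12.5732

+12.5732 rpm (same as input, |ω| = 12.5732 rpm)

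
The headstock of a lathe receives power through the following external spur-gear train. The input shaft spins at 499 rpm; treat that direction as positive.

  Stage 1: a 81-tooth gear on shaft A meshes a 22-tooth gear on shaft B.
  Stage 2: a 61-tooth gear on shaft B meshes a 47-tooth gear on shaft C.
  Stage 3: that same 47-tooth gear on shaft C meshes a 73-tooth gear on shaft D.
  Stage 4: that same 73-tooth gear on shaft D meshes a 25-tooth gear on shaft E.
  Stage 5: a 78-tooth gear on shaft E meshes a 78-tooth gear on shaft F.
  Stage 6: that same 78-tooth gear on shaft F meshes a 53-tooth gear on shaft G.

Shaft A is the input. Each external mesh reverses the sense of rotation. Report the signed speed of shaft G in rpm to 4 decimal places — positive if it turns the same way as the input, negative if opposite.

Stage 1 [81T→22T]: ω = 499.0000×81/22 = 1837.2273 rpm, dir flips to −; running = −1837.2273
Stage 2 [61T→47T]: ω = 1837.2273×61/47 = 2384.4865 rpm, dir flips to +; running = +2384.4865
Stage 3 [47T→73T]: ω = 2384.4865×47/73 = 1535.2173 rpm, dir flips to −; running = −1535.2173
Stage 4 [73T→25T]: ω = 1535.2173×73/25 = 4482.8345 rpm, dir flips to +; running = +4482.8345
Stage 5 [78T→78T]: ω = 4482.8345×78/78 = 4482.8345 rpm, dir flips to −; running = −4482.8345
Stage 6 [78T→53T]: ω = 4482.8345×78/53 = 6597.3791 rpm, dir flips to +; running = +6597.3791

+6597.3791 rpm (same as input, |ω| = 6597.3791 rpm)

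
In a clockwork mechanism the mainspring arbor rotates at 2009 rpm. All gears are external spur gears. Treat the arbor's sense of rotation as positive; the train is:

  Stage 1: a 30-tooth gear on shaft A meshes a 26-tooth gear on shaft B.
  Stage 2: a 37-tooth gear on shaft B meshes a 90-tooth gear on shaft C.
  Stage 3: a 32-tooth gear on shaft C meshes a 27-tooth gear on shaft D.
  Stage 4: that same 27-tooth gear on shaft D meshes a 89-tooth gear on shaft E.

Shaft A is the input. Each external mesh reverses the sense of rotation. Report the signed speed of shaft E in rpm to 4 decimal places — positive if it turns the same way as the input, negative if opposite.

+342.6471 rpm (same as input, |ω| = 342.6471 rpm)

Stage 1 [30T→26T]: ω = 2009.0000×30/26 = 2318.0769 rpm, dir flips to −; running = −2318.0769
Stage 2 [37T→90T]: ω = 2318.0769×37/90 = 952.9872 rpm, dir flips to +; running = +952.9872
Stage 3 [32T→27T]: ω = 952.9872×32/27 = 1129.4663 rpm, dir flips to −; running = −1129.4663
Stage 4 [27T→89T]: ω = 1129.4663×27/89 = 342.6471 rpm, dir flips to +; running = +342.6471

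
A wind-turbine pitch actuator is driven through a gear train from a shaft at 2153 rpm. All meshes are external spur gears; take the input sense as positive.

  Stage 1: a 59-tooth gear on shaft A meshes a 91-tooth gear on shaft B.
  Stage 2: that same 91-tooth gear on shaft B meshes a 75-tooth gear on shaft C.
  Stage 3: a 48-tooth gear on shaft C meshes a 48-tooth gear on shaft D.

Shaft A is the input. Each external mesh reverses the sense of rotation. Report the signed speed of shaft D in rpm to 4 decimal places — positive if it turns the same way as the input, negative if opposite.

Stage 1 [59T→91T]: ω = 2153.0000×59/91 = 1395.9011 rpm, dir flips to −; running = −1395.9011
Stage 2 [91T→75T]: ω = 1395.9011×91/75 = 1693.6933 rpm, dir flips to +; running = +1693.6933
Stage 3 [48T→48T]: ω = 1693.6933×48/48 = 1693.6933 rpm, dir flips to −; running = −1693.6933

-1693.6933 rpm (opposite to input, |ω| = 1693.6933 rpm)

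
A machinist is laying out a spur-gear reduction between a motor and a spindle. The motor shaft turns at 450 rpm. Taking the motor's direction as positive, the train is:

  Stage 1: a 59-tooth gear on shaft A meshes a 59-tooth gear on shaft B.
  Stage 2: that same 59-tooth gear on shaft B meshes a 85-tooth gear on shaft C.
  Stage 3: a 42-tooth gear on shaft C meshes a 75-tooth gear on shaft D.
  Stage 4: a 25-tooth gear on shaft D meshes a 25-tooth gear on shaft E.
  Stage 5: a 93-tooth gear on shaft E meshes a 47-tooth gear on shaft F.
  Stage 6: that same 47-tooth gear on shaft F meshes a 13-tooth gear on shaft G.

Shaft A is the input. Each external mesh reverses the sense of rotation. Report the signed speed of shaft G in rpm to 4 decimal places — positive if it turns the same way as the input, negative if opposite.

Stage 1 [59T→59T]: ω = 450.0000×59/59 = 450.0000 rpm, dir flips to −; running = −450.0000
Stage 2 [59T→85T]: ω = 450.0000×59/85 = 312.3529 rpm, dir flips to +; running = +312.3529
Stage 3 [42T→75T]: ω = 312.3529×42/75 = 174.9176 rpm, dir flips to −; running = −174.9176
Stage 4 [25T→25T]: ω = 174.9176×25/25 = 174.9176 rpm, dir flips to +; running = +174.9176
Stage 5 [93T→47T]: ω = 174.9176×93/47 = 346.1136 rpm, dir flips to −; running = −346.1136
Stage 6 [47T→13T]: ω = 346.1136×47/13 = 1251.3339 rpm, dir flips to +; running = +1251.3339

+1251.3339 rpm (same as input, |ω| = 1251.3339 rpm)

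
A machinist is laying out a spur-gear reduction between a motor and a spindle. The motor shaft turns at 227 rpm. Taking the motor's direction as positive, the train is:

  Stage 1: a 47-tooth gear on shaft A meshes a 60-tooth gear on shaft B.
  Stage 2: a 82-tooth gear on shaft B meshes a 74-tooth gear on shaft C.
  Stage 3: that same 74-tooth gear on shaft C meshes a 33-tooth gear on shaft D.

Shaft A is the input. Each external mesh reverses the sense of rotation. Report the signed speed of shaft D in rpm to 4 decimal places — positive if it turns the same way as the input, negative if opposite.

-441.8475 rpm (opposite to input, |ω| = 441.8475 rpm)

Stage 1 [47T→60T]: ω = 227.0000×47/60 = 177.8167 rpm, dir flips to −; running = −177.8167
Stage 2 [82T→74T]: ω = 177.8167×82/74 = 197.0401 rpm, dir flips to +; running = +197.0401
Stage 3 [74T→33T]: ω = 197.0401×74/33 = 441.8475 rpm, dir flips to −; running = −441.8475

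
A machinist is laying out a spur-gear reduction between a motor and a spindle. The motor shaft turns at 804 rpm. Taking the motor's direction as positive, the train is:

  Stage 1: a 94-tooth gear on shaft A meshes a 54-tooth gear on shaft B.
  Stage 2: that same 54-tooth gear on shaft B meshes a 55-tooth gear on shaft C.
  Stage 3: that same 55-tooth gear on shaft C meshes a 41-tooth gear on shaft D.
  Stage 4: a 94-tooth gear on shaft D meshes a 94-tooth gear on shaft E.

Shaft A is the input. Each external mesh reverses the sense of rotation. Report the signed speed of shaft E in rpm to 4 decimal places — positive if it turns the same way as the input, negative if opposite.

Stage 1 [94T→54T]: ω = 804.0000×94/54 = 1399.5556 rpm, dir flips to −; running = −1399.5556
Stage 2 [54T→55T]: ω = 1399.5556×54/55 = 1374.1091 rpm, dir flips to +; running = +1374.1091
Stage 3 [55T→41T]: ω = 1374.1091×55/41 = 1843.3171 rpm, dir flips to −; running = −1843.3171
Stage 4 [94T→94T]: ω = 1843.3171×94/94 = 1843.3171 rpm, dir flips to +; running = +1843.3171

+1843.3171 rpm (same as input, |ω| = 1843.3171 rpm)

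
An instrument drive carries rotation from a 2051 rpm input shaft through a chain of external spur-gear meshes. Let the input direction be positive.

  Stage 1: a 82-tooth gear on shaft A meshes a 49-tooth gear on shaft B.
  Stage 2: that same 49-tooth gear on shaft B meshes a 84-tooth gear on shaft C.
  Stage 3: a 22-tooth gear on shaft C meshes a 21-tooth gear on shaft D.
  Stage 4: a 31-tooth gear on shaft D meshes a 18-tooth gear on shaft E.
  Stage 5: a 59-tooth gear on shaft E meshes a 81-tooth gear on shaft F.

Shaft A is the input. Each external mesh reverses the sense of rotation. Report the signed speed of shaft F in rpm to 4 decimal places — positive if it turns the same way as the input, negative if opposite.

Stage 1 [82T→49T]: ω = 2051.0000×82/49 = 3432.2857 rpm, dir flips to −; running = −3432.2857
Stage 2 [49T→84T]: ω = 3432.2857×49/84 = 2002.1667 rpm, dir flips to +; running = +2002.1667
Stage 3 [22T→21T]: ω = 2002.1667×22/21 = 2097.5079 rpm, dir flips to −; running = −2097.5079
Stage 4 [31T→18T]: ω = 2097.5079×31/18 = 3612.3748 rpm, dir flips to +; running = +3612.3748
Stage 5 [59T→81T]: ω = 3612.3748×59/81 = 2631.2360 rpm, dir flips to −; running = −2631.2360

-2631.2360 rpm (opposite to input, |ω| = 2631.2360 rpm)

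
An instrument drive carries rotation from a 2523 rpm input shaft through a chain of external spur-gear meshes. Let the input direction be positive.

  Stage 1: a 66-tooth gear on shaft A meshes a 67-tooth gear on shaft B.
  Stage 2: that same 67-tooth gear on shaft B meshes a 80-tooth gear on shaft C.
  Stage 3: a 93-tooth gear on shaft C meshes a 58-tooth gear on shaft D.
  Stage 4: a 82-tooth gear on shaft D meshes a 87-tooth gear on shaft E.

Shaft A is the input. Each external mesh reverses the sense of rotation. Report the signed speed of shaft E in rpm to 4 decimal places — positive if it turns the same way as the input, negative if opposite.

+3145.7250 rpm (same as input, |ω| = 3145.7250 rpm)

Stage 1 [66T→67T]: ω = 2523.0000×66/67 = 2485.3433 rpm, dir flips to −; running = −2485.3433
Stage 2 [67T→80T]: ω = 2485.3433×67/80 = 2081.4750 rpm, dir flips to +; running = +2081.4750
Stage 3 [93T→58T]: ω = 2081.4750×93/58 = 3337.5375 rpm, dir flips to −; running = −3337.5375
Stage 4 [82T→87T]: ω = 3337.5375×82/87 = 3145.7250 rpm, dir flips to +; running = +3145.7250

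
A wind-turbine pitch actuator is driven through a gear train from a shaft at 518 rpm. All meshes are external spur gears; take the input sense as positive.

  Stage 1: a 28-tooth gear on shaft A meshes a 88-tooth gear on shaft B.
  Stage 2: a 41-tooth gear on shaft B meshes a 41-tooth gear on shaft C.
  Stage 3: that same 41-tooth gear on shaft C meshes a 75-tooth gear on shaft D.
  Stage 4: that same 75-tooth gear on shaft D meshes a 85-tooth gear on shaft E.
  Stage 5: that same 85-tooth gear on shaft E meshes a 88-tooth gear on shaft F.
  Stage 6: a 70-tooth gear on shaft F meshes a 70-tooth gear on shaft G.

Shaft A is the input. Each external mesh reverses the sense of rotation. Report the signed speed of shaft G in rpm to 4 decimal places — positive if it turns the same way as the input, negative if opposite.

+76.7903 rpm (same as input, |ω| = 76.7903 rpm)

Stage 1 [28T→88T]: ω = 518.0000×28/88 = 164.8182 rpm, dir flips to −; running = −164.8182
Stage 2 [41T→41T]: ω = 164.8182×41/41 = 164.8182 rpm, dir flips to +; running = +164.8182
Stage 3 [41T→75T]: ω = 164.8182×41/75 = 90.1006 rpm, dir flips to −; running = −90.1006
Stage 4 [75T→85T]: ω = 90.1006×75/85 = 79.5005 rpm, dir flips to +; running = +79.5005
Stage 5 [85T→88T]: ω = 79.5005×85/88 = 76.7903 rpm, dir flips to −; running = −76.7903
Stage 6 [70T→70T]: ω = 76.7903×70/70 = 76.7903 rpm, dir flips to +; running = +76.7903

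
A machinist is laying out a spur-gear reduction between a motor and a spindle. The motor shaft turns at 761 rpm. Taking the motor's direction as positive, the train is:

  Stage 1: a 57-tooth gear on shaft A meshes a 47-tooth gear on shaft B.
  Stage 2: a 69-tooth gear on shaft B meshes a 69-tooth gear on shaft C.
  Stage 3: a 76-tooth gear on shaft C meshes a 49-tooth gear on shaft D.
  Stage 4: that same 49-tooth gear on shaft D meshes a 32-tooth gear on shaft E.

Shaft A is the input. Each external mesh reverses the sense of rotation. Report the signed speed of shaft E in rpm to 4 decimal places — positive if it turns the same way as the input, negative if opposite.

+2191.9229 rpm (same as input, |ω| = 2191.9229 rpm)

Stage 1 [57T→47T]: ω = 761.0000×57/47 = 922.9149 rpm, dir flips to −; running = −922.9149
Stage 2 [69T→69T]: ω = 922.9149×69/69 = 922.9149 rpm, dir flips to +; running = +922.9149
Stage 3 [76T→49T]: ω = 922.9149×76/49 = 1431.4598 rpm, dir flips to −; running = −1431.4598
Stage 4 [49T→32T]: ω = 1431.4598×49/32 = 2191.9229 rpm, dir flips to +; running = +2191.9229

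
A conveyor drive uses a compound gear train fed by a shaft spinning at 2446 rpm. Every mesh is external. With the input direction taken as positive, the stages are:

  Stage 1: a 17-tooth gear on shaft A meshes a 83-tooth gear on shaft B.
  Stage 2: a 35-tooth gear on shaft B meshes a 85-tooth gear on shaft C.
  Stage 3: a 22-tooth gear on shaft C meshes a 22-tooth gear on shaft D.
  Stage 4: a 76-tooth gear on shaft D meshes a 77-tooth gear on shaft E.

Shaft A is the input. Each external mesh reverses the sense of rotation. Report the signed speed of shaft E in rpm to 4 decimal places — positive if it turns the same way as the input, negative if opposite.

Stage 1 [17T→83T]: ω = 2446.0000×17/83 = 500.9880 rpm, dir flips to −; running = −500.9880
Stage 2 [35T→85T]: ω = 500.9880×35/85 = 206.2892 rpm, dir flips to +; running = +206.2892
Stage 3 [22T→22T]: ω = 206.2892×22/22 = 206.2892 rpm, dir flips to −; running = −206.2892
Stage 4 [76T→77T]: ω = 206.2892×76/77 = 203.6101 rpm, dir flips to +; running = +203.6101

+203.6101 rpm (same as input, |ω| = 203.6101 rpm)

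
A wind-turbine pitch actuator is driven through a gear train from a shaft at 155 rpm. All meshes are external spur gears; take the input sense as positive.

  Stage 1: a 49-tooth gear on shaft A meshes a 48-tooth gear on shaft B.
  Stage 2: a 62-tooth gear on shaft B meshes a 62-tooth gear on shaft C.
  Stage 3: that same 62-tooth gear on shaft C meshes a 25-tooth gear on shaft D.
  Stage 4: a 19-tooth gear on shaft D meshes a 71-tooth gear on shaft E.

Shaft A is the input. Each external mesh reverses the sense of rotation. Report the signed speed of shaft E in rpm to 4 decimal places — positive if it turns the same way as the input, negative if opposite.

Stage 1 [49T→48T]: ω = 155.0000×49/48 = 158.2292 rpm, dir flips to −; running = −158.2292
Stage 2 [62T→62T]: ω = 158.2292×62/62 = 158.2292 rpm, dir flips to +; running = +158.2292
Stage 3 [62T→25T]: ω = 158.2292×62/25 = 392.4083 rpm, dir flips to −; running = −392.4083
Stage 4 [19T→71T]: ω = 392.4083×19/71 = 105.0107 rpm, dir flips to +; running = +105.0107

+105.0107 rpm (same as input, |ω| = 105.0107 rpm)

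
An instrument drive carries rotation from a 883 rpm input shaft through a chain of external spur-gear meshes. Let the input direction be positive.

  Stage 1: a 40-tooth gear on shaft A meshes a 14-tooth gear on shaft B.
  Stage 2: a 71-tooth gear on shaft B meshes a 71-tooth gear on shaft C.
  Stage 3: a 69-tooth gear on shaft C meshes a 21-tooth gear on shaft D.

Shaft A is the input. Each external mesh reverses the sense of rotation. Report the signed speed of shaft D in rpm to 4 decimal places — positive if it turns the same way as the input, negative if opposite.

-8289.3878 rpm (opposite to input, |ω| = 8289.3878 rpm)

Stage 1 [40T→14T]: ω = 883.0000×40/14 = 2522.8571 rpm, dir flips to −; running = −2522.8571
Stage 2 [71T→71T]: ω = 2522.8571×71/71 = 2522.8571 rpm, dir flips to +; running = +2522.8571
Stage 3 [69T→21T]: ω = 2522.8571×69/21 = 8289.3878 rpm, dir flips to −; running = −8289.3878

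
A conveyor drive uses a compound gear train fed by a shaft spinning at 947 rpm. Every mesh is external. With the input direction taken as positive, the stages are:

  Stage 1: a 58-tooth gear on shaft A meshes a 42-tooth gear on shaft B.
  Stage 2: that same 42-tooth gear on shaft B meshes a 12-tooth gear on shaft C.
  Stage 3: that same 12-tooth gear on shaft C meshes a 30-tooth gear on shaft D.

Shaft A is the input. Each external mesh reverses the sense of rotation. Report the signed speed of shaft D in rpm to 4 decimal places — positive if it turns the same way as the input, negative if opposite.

Stage 1 [58T→42T]: ω = 947.0000×58/42 = 1307.7619 rpm, dir flips to −; running = −1307.7619
Stage 2 [42T→12T]: ω = 1307.7619×42/12 = 4577.1667 rpm, dir flips to +; running = +4577.1667
Stage 3 [12T→30T]: ω = 4577.1667×12/30 = 1830.8667 rpm, dir flips to −; running = −1830.8667

-1830.8667 rpm (opposite to input, |ω| = 1830.8667 rpm)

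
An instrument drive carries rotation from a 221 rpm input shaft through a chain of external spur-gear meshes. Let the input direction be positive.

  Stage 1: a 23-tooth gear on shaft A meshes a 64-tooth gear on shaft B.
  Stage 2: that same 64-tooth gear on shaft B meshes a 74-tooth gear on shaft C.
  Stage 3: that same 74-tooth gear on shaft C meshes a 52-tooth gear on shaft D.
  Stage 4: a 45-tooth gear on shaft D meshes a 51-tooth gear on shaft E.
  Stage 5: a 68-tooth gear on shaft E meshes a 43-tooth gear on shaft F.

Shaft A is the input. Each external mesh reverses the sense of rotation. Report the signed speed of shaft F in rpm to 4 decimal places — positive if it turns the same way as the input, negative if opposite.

-136.3953 rpm (opposite to input, |ω| = 136.3953 rpm)

Stage 1 [23T→64T]: ω = 221.0000×23/64 = 79.4219 rpm, dir flips to −; running = −79.4219
Stage 2 [64T→74T]: ω = 79.4219×64/74 = 68.6892 rpm, dir flips to +; running = +68.6892
Stage 3 [74T→52T]: ω = 68.6892×74/52 = 97.7500 rpm, dir flips to −; running = −97.7500
Stage 4 [45T→51T]: ω = 97.7500×45/51 = 86.2500 rpm, dir flips to +; running = +86.2500
Stage 5 [68T→43T]: ω = 86.2500×68/43 = 136.3953 rpm, dir flips to −; running = −136.3953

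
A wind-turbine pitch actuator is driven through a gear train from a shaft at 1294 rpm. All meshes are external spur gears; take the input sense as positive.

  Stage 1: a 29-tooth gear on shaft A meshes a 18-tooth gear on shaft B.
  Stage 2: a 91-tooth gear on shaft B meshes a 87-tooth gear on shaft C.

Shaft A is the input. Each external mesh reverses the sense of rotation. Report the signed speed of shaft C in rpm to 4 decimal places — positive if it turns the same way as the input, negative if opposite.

Stage 1 [29T→18T]: ω = 1294.0000×29/18 = 2084.7778 rpm, dir flips to −; running = −2084.7778
Stage 2 [91T→87T]: ω = 2084.7778×91/87 = 2180.6296 rpm, dir flips to +; running = +2180.6296

+2180.6296 rpm (same as input, |ω| = 2180.6296 rpm)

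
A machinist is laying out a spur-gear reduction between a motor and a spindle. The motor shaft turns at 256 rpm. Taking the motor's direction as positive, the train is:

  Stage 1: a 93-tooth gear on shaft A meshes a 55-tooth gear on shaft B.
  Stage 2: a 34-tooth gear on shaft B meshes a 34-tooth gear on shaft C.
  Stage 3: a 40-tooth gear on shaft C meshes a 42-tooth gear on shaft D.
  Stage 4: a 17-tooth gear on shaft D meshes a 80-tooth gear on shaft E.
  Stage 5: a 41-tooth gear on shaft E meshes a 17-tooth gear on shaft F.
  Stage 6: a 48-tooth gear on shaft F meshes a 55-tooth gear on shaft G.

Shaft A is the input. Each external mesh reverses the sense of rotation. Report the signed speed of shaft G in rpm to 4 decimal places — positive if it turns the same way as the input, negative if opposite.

+184.3925 rpm (same as input, |ω| = 184.3925 rpm)

Stage 1 [93T→55T]: ω = 256.0000×93/55 = 432.8727 rpm, dir flips to −; running = −432.8727
Stage 2 [34T→34T]: ω = 432.8727×34/34 = 432.8727 rpm, dir flips to +; running = +432.8727
Stage 3 [40T→42T]: ω = 432.8727×40/42 = 412.2597 rpm, dir flips to −; running = −412.2597
Stage 4 [17T→80T]: ω = 412.2597×17/80 = 87.6052 rpm, dir flips to +; running = +87.6052
Stage 5 [41T→17T]: ω = 87.6052×41/17 = 211.2831 rpm, dir flips to −; running = −211.2831
Stage 6 [48T→55T]: ω = 211.2831×48/55 = 184.3925 rpm, dir flips to +; running = +184.3925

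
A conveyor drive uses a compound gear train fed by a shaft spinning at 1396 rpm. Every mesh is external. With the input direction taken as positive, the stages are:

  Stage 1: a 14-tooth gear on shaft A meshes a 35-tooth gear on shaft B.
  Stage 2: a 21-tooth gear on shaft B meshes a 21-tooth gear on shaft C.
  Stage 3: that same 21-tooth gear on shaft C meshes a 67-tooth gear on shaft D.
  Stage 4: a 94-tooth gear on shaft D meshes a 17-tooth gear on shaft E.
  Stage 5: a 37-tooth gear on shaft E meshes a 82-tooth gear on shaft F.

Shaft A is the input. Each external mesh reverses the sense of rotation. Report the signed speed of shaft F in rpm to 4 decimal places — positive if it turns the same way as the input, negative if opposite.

-436.6734 rpm (opposite to input, |ω| = 436.6734 rpm)

Stage 1 [14T→35T]: ω = 1396.0000×14/35 = 558.4000 rpm, dir flips to −; running = −558.4000
Stage 2 [21T→21T]: ω = 558.4000×21/21 = 558.4000 rpm, dir flips to +; running = +558.4000
Stage 3 [21T→67T]: ω = 558.4000×21/67 = 175.0209 rpm, dir flips to −; running = −175.0209
Stage 4 [94T→17T]: ω = 175.0209×94/17 = 967.7626 rpm, dir flips to +; running = +967.7626
Stage 5 [37T→82T]: ω = 967.7626×37/82 = 436.6734 rpm, dir flips to −; running = −436.6734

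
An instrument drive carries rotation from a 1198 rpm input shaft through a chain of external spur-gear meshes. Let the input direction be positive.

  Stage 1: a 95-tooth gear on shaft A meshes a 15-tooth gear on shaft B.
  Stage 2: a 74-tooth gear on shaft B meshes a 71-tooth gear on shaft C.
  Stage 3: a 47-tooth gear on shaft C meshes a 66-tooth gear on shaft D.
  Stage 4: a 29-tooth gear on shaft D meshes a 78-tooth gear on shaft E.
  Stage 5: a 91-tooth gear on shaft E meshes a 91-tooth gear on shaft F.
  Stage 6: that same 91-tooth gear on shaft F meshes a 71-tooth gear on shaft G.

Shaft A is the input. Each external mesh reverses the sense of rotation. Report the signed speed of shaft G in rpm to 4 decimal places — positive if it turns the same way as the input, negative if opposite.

+2683.5080 rpm (same as input, |ω| = 2683.5080 rpm)

Stage 1 [95T→15T]: ω = 1198.0000×95/15 = 7587.3333 rpm, dir flips to −; running = −7587.3333
Stage 2 [74T→71T]: ω = 7587.3333×74/71 = 7907.9249 rpm, dir flips to +; running = +7907.9249
Stage 3 [47T→66T]: ω = 7907.9249×47/66 = 5631.4011 rpm, dir flips to −; running = −5631.4011
Stage 4 [29T→78T]: ω = 5631.4011×29/78 = 2093.7260 rpm, dir flips to +; running = +2093.7260
Stage 5 [91T→91T]: ω = 2093.7260×91/91 = 2093.7260 rpm, dir flips to −; running = −2093.7260
Stage 6 [91T→71T]: ω = 2093.7260×91/71 = 2683.5080 rpm, dir flips to +; running = +2683.5080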